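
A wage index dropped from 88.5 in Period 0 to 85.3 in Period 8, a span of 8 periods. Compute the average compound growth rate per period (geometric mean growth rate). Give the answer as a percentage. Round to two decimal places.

Growth factor = (85.3/88.5)^(1/8) = (0.963842)^(1/8) = 0.995407
Growth rate = 0.995407 − 1 = -0.004593 = -0.4593%

-0.46%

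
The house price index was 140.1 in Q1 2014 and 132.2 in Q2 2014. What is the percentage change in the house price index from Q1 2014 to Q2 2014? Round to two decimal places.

Change = (132.2 − 140.1) / 140.1 × 100
       = -7.9 / 140.1 × 100 = -5.6388%

-5.64%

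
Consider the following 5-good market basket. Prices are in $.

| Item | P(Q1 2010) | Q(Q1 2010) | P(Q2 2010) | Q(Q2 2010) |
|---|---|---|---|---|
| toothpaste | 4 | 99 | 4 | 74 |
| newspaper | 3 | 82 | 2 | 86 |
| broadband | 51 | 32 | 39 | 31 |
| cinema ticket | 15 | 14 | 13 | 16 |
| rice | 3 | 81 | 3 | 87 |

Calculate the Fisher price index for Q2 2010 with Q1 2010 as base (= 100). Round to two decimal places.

Laspeyres component (base-period weights):
ΣP(Q2 2010)Q(Q1 2010) = 4×99 + 2×82 + 39×32 + 13×14 + 3×81 = 396 + 164 + 1248 + 182 + 243 = 2233
ΣP(Q1 2010)Q(Q1 2010) = 4×99 + 3×82 + 51×32 + 15×14 + 3×81 = 396 + 246 + 1632 + 210 + 243 = 2727
L = 2233 / 2727 × 100 = 81.8849
Paasche component (current-period weights):
ΣP(Q2 2010)Q(Q2 2010) = 4×74 + 2×86 + 39×31 + 13×16 + 3×87 = 296 + 172 + 1209 + 208 + 261 = 2146
ΣP(Q1 2010)Q(Q2 2010) = 4×74 + 3×86 + 51×31 + 15×16 + 3×87 = 296 + 258 + 1581 + 240 + 261 = 2636
P = 2146 / 2636 × 100 = 81.4112
Fisher = √(L × P) = √(81.8849 × 81.4112) = 81.6477

81.65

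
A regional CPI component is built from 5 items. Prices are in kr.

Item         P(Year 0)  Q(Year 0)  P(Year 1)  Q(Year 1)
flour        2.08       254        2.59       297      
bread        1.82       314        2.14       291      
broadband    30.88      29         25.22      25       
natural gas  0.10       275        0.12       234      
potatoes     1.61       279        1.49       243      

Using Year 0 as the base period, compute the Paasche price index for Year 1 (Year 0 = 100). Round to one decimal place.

103.4

Paasche price index uses current-period quantities as weights.
ΣP(Year 1)·Q(Year 1) = 2.59×297 + 2.14×291 + 25.22×25 + 0.12×234 + 1.49×243 = 769.23 + 622.74 + 630.5 + 28.08 + 362.07 = 2412.62
ΣP(Year 0)·Q(Year 1) = 2.08×297 + 1.82×291 + 30.88×25 + 0.10×234 + 1.61×243 = 617.76 + 529.62 + 772 + 23.4 + 391.23 = 2334.01
Index = 2412.62 / 2334.01 × 100 = 103.3680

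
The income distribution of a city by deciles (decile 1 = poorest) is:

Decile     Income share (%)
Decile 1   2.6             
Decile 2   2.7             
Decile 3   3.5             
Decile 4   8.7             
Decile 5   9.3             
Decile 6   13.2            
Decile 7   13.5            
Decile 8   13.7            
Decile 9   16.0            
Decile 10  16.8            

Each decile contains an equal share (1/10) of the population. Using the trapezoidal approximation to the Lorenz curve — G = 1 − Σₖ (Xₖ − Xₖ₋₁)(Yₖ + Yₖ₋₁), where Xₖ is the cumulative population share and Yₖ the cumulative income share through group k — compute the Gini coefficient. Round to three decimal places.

Cumulative income shares Yₖ: 0.0260, 0.0530, 0.0880, 0.1750, 0.2680, 0.4000, 0.5350, 0.6720, 0.8320, 1.0000
Σ (Xₖ−Xₖ₋₁)(Yₖ+Yₖ₋₁) = (1/10)(0.0260+0.0000) + (1/10)(0.0530+0.0260) + (1/10)(0.0880+0.0530) + (1/10)(0.1750+0.0880) + (1/10)(0.2680+0.1750) + (1/10)(0.4000+0.2680) + (1/10)(0.5350+0.4000) + (1/10)(0.6720+0.5350) + (1/10)(0.8320+0.6720) + (1/10)(1.0000+0.8320)
  = 0.0026 + 0.0079 + 0.0141 + 0.0263 + 0.0443 + 0.0668 + 0.0935 + 0.1207 + 0.1504 + 0.1832 = 0.7098
G = 1 − 0.7098 = 0.2902

0.290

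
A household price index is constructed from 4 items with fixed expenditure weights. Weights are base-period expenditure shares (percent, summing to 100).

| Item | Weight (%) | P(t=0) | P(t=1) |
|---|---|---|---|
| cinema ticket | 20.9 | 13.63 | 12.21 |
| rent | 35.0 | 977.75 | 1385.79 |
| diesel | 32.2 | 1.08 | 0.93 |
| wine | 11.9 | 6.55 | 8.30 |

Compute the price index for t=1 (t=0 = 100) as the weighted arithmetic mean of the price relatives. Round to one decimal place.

111.1

cinema ticket: 20.9 × (12.21/13.63) = 20.9 × 0.895818 = 18.7226
rent: 35.0 × (1385.79/977.75) = 35.0 × 1.417325 = 49.6064
diesel: 32.2 × (0.93/1.08) = 32.2 × 0.861111 = 27.7278
wine: 11.9 × (8.30/6.55) = 11.9 × 1.267176 = 15.0794
Index = Σ wᵢ·(p₁ᵢ/p₀ᵢ) = 18.7226 + 49.6064 + 27.7278 + 15.0794 = 111.1362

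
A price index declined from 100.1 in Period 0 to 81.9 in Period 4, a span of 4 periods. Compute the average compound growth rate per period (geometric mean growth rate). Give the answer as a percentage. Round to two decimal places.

-4.89%

Growth factor = (81.9/100.1)^(1/4) = (0.818182)^(1/4) = 0.951070
Growth rate = 0.951070 − 1 = -0.048930 = -4.8930%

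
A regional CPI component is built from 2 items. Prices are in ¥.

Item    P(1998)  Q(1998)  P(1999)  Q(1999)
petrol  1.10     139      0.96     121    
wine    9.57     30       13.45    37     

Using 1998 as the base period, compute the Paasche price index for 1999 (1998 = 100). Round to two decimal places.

125.99

Paasche price index uses current-period quantities as weights.
ΣP(1999)·Q(1999) = 0.96×121 + 13.45×37 = 116.16 + 497.65 = 613.81
ΣP(1998)·Q(1999) = 1.10×121 + 9.57×37 = 133.1 + 354.09 = 487.19
Index = 613.81 / 487.19 × 100 = 125.9899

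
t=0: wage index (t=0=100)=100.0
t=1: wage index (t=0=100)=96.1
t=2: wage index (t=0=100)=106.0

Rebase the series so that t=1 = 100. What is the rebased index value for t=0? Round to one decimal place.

Rebased(t=0) = 100.0 / 96.1 × 100 = 104.0583

104.1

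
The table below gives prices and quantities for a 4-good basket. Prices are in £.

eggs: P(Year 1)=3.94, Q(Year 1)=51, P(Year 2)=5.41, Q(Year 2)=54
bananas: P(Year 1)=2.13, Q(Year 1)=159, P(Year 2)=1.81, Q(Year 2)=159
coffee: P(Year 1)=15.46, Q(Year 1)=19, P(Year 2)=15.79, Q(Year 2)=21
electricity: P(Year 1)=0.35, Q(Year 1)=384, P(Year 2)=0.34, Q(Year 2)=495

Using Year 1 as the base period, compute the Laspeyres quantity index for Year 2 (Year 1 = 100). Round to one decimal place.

Laspeyres quantity index uses base-period prices as weights.
ΣP(Year 1)·Q(Year 2) = 3.94×54 + 2.13×159 + 15.46×21 + 0.35×495 = 212.76 + 338.67 + 324.66 + 173.25 = 1049.34
ΣP(Year 1)·Q(Year 1) = 3.94×51 + 2.13×159 + 15.46×19 + 0.35×384 = 200.94 + 338.67 + 293.74 + 134.4 = 967.75
Index = 1049.34 / 967.75 × 100 = 108.4309

108.4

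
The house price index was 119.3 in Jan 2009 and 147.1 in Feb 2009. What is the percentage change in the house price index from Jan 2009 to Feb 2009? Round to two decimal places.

Change = (147.1 − 119.3) / 119.3 × 100
       = 27.8 / 119.3 × 100 = 23.3026%

23.30%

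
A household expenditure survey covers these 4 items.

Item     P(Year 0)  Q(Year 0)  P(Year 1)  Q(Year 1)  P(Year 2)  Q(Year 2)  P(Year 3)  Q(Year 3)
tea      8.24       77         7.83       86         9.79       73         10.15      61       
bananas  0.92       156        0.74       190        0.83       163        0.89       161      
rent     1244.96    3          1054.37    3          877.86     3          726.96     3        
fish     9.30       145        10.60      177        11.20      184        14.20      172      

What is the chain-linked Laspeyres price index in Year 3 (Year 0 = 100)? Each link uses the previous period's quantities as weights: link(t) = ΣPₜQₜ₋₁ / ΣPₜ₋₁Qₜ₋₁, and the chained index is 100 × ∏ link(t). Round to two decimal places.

Link Year 0→Year 1:
ΣP(Year 1)Q(Year 0) = 7.83×77 + 0.74×156 + 1054.37×3 + 10.60×145 = 602.91 + 115.44 + 3163.11 + 1537 = 5418.46
ΣP(Year 0)Q(Year 0) = 8.24×77 + 0.92×156 + 1244.96×3 + 9.30×145 = 634.48 + 143.52 + 3734.88 + 1348.5 = 5861.38
link = 5418.46/5861.38 = 0.924434
Link Year 1→Year 2:
ΣP(Year 2)Q(Year 1) = 9.79×86 + 0.83×190 + 877.86×3 + 11.20×177 = 841.94 + 157.7 + 2633.58 + 1982.4 = 5615.62
ΣP(Year 1)Q(Year 1) = 7.83×86 + 0.74×190 + 1054.37×3 + 10.60×177 = 673.38 + 140.6 + 3163.11 + 1876.2 = 5853.29
link = 5615.62/5853.29 = 0.959395
Link Year 2→Year 3:
ΣP(Year 3)Q(Year 2) = 10.15×73 + 0.89×163 + 726.96×3 + 14.20×184 = 740.95 + 145.07 + 2180.88 + 2612.8 = 5679.7
ΣP(Year 2)Q(Year 2) = 9.79×73 + 0.83×163 + 877.86×3 + 11.20×184 = 714.67 + 135.29 + 2633.58 + 2060.8 = 5544.34
link = 5679.7/5544.34 = 1.024414
Chained index = 100 × 0.924434 × 0.959395 × 1.024414 = 90.8551

90.86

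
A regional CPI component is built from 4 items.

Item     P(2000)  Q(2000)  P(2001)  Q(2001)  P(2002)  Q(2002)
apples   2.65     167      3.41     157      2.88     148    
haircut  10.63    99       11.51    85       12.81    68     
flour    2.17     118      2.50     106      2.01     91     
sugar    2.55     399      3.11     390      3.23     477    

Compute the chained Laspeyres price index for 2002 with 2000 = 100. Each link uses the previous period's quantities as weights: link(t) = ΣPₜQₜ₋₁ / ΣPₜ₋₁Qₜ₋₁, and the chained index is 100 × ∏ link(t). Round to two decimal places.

118.08

Link 2000→2001:
ΣP(2001)Q(2000) = 3.41×167 + 11.51×99 + 2.50×118 + 3.11×399 = 569.47 + 1139.49 + 295 + 1240.89 = 3244.85
ΣP(2000)Q(2000) = 2.65×167 + 10.63×99 + 2.17×118 + 2.55×399 = 442.55 + 1052.37 + 256.06 + 1017.45 = 2768.43
link = 3244.85/2768.43 = 1.172090
Link 2001→2002:
ΣP(2002)Q(2001) = 2.88×157 + 12.81×85 + 2.01×106 + 3.23×390 = 452.16 + 1088.85 + 213.06 + 1259.7 = 3013.77
ΣP(2001)Q(2001) = 3.41×157 + 11.51×85 + 2.50×106 + 3.11×390 = 535.37 + 978.35 + 265 + 1212.9 = 2991.62
link = 3013.77/2991.62 = 1.007404
Chained index = 100 × 1.172090 × 1.007404 = 118.0768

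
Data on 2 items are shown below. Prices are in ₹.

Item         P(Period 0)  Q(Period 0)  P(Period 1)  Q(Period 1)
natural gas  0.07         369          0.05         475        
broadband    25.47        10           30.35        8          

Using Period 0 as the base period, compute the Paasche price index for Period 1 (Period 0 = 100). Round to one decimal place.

Paasche price index uses current-period quantities as weights.
ΣP(Period 1)·Q(Period 1) = 0.05×475 + 30.35×8 = 23.75 + 242.8 = 266.55
ΣP(Period 0)·Q(Period 1) = 0.07×475 + 25.47×8 = 33.25 + 203.76 = 237.01
Index = 266.55 / 237.01 × 100 = 112.4636

112.5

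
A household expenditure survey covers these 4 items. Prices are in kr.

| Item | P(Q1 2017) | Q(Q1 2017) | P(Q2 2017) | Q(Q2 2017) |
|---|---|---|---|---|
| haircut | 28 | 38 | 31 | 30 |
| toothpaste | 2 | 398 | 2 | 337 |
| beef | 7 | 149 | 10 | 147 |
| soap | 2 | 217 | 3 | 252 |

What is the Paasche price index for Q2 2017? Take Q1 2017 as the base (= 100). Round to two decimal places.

125.70

Paasche price index uses current-period quantities as weights.
ΣP(Q2 2017)·Q(Q2 2017) = 31×30 + 2×337 + 10×147 + 3×252 = 930 + 674 + 1470 + 756 = 3830
ΣP(Q1 2017)·Q(Q2 2017) = 28×30 + 2×337 + 7×147 + 2×252 = 840 + 674 + 1029 + 504 = 3047
Index = 3830 / 3047 × 100 = 125.6974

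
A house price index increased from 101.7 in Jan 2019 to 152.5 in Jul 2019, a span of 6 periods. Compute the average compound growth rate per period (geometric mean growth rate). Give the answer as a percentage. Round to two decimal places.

6.99%

Growth factor = (152.5/101.7)^(1/6) = (1.499508)^(1/6) = 1.069855
Growth rate = 1.069855 − 1 = 0.069855 = 6.9855%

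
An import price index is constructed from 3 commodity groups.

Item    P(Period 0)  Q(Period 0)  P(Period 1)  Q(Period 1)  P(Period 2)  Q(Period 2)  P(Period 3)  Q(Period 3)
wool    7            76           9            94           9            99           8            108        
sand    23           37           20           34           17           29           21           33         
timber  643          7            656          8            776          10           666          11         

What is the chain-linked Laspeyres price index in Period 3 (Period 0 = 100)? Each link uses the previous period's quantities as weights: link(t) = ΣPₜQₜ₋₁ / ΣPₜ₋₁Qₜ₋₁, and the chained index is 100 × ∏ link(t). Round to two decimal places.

Link Period 0→Period 1:
ΣP(Period 1)Q(Period 0) = 9×76 + 20×37 + 656×7 = 684 + 740 + 4592 = 6016
ΣP(Period 0)Q(Period 0) = 7×76 + 23×37 + 643×7 = 532 + 851 + 4501 = 5884
link = 6016/5884 = 1.022434
Link Period 1→Period 2:
ΣP(Period 2)Q(Period 1) = 9×94 + 17×34 + 776×8 = 846 + 578 + 6208 = 7632
ΣP(Period 1)Q(Period 1) = 9×94 + 20×34 + 656×8 = 846 + 680 + 5248 = 6774
link = 7632/6774 = 1.126661
Link Period 2→Period 3:
ΣP(Period 3)Q(Period 2) = 8×99 + 21×29 + 666×10 = 792 + 609 + 6660 = 8061
ΣP(Period 2)Q(Period 2) = 9×99 + 17×29 + 776×10 = 891 + 493 + 7760 = 9144
link = 8061/9144 = 0.881562
Chained index = 100 × 1.022434 × 1.126661 × 0.881562 = 101.5503

101.55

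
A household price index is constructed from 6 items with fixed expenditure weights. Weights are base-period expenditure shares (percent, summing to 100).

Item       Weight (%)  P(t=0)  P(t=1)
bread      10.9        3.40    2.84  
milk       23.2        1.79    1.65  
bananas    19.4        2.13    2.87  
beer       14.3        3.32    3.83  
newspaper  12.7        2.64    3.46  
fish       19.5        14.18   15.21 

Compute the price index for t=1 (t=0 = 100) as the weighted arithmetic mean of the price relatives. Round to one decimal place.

bread: 10.9 × (2.84/3.40) = 10.9 × 0.835294 = 9.1047
milk: 23.2 × (1.65/1.79) = 23.2 × 0.921788 = 21.3855
bananas: 19.4 × (2.87/2.13) = 19.4 × 1.347418 = 26.1399
beer: 14.3 × (3.83/3.32) = 14.3 × 1.153614 = 16.4967
newspaper: 12.7 × (3.46/2.64) = 12.7 × 1.310606 = 16.6447
fish: 19.5 × (15.21/14.18) = 19.5 × 1.072638 = 20.9164
Index = Σ wᵢ·(p₁ᵢ/p₀ᵢ) = 9.1047 + 21.3855 + 26.1399 + 16.4967 + 16.6447 + 20.9164 = 110.6879

110.7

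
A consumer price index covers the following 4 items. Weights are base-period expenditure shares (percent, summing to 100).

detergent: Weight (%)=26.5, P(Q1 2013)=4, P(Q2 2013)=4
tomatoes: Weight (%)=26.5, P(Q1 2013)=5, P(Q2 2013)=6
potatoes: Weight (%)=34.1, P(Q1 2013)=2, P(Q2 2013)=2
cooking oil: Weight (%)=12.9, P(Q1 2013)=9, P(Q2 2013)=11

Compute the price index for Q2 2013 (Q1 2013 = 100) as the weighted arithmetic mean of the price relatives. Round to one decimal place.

detergent: 26.5 × (4/4) = 26.5 × 1.000000 = 26.5000
tomatoes: 26.5 × (6/5) = 26.5 × 1.200000 = 31.8000
potatoes: 34.1 × (2/2) = 34.1 × 1.000000 = 34.1000
cooking oil: 12.9 × (11/9) = 12.9 × 1.222222 = 15.7667
Index = Σ wᵢ·(p₁ᵢ/p₀ᵢ) = 26.5000 + 31.8000 + 34.1000 + 15.7667 = 108.1667

108.2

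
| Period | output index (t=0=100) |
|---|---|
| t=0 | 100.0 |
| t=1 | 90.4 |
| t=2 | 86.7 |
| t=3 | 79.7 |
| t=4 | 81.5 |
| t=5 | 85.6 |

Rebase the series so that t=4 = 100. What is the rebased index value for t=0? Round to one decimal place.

122.7

Rebased(t=0) = 100.0 / 81.5 × 100 = 122.6994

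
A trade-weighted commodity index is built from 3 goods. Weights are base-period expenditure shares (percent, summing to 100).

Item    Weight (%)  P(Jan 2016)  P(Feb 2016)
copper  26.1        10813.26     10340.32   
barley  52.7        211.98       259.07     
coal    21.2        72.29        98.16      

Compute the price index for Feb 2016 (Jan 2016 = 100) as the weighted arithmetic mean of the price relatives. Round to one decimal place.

copper: 26.1 × (10340.32/10813.26) = 26.1 × 0.956263 = 24.9585
barley: 52.7 × (259.07/211.98) = 52.7 × 1.222144 = 64.4070
coal: 21.2 × (98.16/72.29) = 21.2 × 1.357864 = 28.7867
Index = Σ wᵢ·(p₁ᵢ/p₀ᵢ) = 24.9585 + 64.4070 + 28.7867 = 118.1522

118.2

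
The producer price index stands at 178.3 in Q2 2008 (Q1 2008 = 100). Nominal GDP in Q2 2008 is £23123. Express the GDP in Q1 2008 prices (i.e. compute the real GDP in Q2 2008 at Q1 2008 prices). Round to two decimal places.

12968.59

Real = Nominal ÷ (Index/100) = 23123 ÷ (178.3/100)
     = 23123 ÷ 1.783 = 12968.5923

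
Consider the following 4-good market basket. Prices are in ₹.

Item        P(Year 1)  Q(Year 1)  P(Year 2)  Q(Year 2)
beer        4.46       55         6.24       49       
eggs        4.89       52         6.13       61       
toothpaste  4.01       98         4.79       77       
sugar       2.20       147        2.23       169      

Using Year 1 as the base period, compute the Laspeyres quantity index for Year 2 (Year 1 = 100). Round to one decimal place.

98.5

Laspeyres quantity index uses base-period prices as weights.
ΣP(Year 1)·Q(Year 2) = 4.46×49 + 4.89×61 + 4.01×77 + 2.20×169 = 218.54 + 298.29 + 308.77 + 371.8 = 1197.4
ΣP(Year 1)·Q(Year 1) = 4.46×55 + 4.89×52 + 4.01×98 + 2.20×147 = 245.3 + 254.28 + 392.98 + 323.4 = 1215.96
Index = 1197.4 / 1215.96 × 100 = 98.4736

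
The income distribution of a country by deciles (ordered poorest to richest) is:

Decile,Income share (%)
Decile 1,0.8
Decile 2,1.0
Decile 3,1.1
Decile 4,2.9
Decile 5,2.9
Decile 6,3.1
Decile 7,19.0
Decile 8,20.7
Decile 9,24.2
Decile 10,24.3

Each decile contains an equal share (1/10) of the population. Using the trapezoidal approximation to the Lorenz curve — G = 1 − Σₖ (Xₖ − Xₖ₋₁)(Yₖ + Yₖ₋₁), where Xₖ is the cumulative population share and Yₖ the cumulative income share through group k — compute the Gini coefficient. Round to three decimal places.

0.520

Cumulative income shares Yₖ: 0.0080, 0.0180, 0.0290, 0.0580, 0.0870, 0.1180, 0.3080, 0.5150, 0.7570, 1.0000
Σ (Xₖ−Xₖ₋₁)(Yₖ+Yₖ₋₁) = (1/10)(0.0080+0.0000) + (1/10)(0.0180+0.0080) + (1/10)(0.0290+0.0180) + (1/10)(0.0580+0.0290) + (1/10)(0.0870+0.0580) + (1/10)(0.1180+0.0870) + (1/10)(0.3080+0.1180) + (1/10)(0.5150+0.3080) + (1/10)(0.7570+0.5150) + (1/10)(1.0000+0.7570)
  = 0.0008 + 0.0026 + 0.0047 + 0.0087 + 0.0145 + 0.0205 + 0.0426 + 0.0823 + 0.1272 + 0.1757 = 0.4796
G = 1 − 0.4796 = 0.5204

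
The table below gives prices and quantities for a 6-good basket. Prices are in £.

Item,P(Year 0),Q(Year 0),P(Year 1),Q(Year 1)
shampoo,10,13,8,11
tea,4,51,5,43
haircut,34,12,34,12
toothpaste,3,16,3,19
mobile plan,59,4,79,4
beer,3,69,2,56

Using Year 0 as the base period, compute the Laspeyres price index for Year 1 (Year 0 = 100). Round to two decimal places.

Laspeyres price index uses base-period quantities as weights.
ΣP(Year 1)·Q(Year 0) = 8×13 + 5×51 + 34×12 + 3×16 + 79×4 + 2×69 = 104 + 255 + 408 + 48 + 316 + 138 = 1269
ΣP(Year 0)·Q(Year 0) = 10×13 + 4×51 + 34×12 + 3×16 + 59×4 + 3×69 = 130 + 204 + 408 + 48 + 236 + 207 = 1233
Index = 1269 / 1233 × 100 = 102.9197

102.92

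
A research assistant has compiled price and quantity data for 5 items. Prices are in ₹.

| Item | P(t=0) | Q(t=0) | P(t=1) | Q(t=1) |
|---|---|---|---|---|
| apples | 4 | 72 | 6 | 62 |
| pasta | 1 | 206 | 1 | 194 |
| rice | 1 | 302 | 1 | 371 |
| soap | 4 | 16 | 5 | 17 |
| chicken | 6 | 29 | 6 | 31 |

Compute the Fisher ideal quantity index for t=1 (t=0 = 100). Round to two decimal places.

Laspeyres component (base-period weights):
ΣP(t=0)Q(t=1) = 4×62 + 1×194 + 1×371 + 4×17 + 6×31 = 248 + 194 + 371 + 68 + 186 = 1067
ΣP(t=0)Q(t=0) = 4×72 + 1×206 + 1×302 + 4×16 + 6×29 = 288 + 206 + 302 + 64 + 174 = 1034
L = 1067 / 1034 × 100 = 103.1915
Paasche component (current-period weights):
ΣP(t=1)Q(t=1) = 6×62 + 1×194 + 1×371 + 5×17 + 6×31 = 372 + 194 + 371 + 85 + 186 = 1208
ΣP(t=1)Q(t=0) = 6×72 + 1×206 + 1×302 + 5×16 + 6×29 = 432 + 206 + 302 + 80 + 174 = 1194
P = 1208 / 1194 × 100 = 101.1725
Fisher = √(L × P) = √(103.1915 × 101.1725) = 102.1770

102.18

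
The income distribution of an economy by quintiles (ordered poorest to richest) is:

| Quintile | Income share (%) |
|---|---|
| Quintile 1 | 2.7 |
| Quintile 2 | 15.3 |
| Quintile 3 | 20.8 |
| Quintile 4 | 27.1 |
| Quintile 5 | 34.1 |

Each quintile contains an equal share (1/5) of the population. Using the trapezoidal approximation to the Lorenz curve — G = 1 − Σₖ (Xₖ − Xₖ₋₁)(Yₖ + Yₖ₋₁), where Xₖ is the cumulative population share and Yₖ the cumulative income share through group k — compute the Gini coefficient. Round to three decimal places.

Cumulative income shares Yₖ: 0.0270, 0.1800, 0.3880, 0.6590, 1.0000
Σ (Xₖ−Xₖ₋₁)(Yₖ+Yₖ₋₁) = (1/5)(0.0270+0.0000) + (1/5)(0.1800+0.0270) + (1/5)(0.3880+0.1800) + (1/5)(0.6590+0.3880) + (1/5)(1.0000+0.6590)
  = 0.0054 + 0.0414 + 0.1136 + 0.2094 + 0.3318 = 0.7016
G = 1 − 0.7016 = 0.2984

0.298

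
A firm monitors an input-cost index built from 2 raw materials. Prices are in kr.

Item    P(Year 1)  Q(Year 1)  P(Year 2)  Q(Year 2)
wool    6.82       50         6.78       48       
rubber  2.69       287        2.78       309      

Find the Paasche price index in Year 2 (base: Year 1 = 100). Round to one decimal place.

102.2

Paasche price index uses current-period quantities as weights.
ΣP(Year 2)·Q(Year 2) = 6.78×48 + 2.78×309 = 325.44 + 859.02 = 1184.46
ΣP(Year 1)·Q(Year 2) = 6.82×48 + 2.69×309 = 327.36 + 831.21 = 1158.57
Index = 1184.46 / 1158.57 × 100 = 102.2347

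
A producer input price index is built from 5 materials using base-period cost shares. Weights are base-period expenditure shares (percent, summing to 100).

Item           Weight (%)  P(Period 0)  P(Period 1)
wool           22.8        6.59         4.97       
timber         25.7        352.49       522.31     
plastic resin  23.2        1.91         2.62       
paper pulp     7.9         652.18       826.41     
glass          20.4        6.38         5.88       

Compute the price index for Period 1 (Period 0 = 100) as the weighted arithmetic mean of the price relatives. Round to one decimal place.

wool: 22.8 × (4.97/6.59) = 22.8 × 0.754173 = 17.1951
timber: 25.7 × (522.31/352.49) = 25.7 × 1.481773 = 38.0816
plastic resin: 23.2 × (2.62/1.91) = 23.2 × 1.371728 = 31.8241
paper pulp: 7.9 × (826.41/652.18) = 7.9 × 1.267150 = 10.0105
glass: 20.4 × (5.88/6.38) = 20.4 × 0.921630 = 18.8013
Index = Σ wᵢ·(p₁ᵢ/p₀ᵢ) = 17.1951 + 38.0816 + 31.8241 + 10.0105 + 18.8013 = 115.9125

115.9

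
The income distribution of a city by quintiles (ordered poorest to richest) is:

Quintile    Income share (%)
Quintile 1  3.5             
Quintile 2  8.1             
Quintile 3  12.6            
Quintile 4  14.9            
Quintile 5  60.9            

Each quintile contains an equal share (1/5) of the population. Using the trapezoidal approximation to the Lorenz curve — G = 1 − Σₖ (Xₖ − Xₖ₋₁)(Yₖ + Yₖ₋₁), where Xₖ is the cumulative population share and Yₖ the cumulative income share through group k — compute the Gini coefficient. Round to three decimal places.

0.486

Cumulative income shares Yₖ: 0.0350, 0.1160, 0.2420, 0.3910, 1.0000
Σ (Xₖ−Xₖ₋₁)(Yₖ+Yₖ₋₁) = (1/5)(0.0350+0.0000) + (1/5)(0.1160+0.0350) + (1/5)(0.2420+0.1160) + (1/5)(0.3910+0.2420) + (1/5)(1.0000+0.3910)
  = 0.0070 + 0.0302 + 0.0716 + 0.1266 + 0.2782 = 0.5136
G = 1 − 0.5136 = 0.4864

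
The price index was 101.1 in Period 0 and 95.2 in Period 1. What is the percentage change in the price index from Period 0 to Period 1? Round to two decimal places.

Change = (95.2 − 101.1) / 101.1 × 100
       = -5.9 / 101.1 × 100 = -5.8358%

-5.84%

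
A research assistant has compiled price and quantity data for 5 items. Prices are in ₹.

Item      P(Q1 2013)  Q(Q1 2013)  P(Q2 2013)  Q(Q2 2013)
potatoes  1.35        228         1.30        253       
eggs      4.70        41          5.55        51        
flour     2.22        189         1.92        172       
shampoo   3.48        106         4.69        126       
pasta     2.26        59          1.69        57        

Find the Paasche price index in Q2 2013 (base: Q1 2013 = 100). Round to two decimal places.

106.47

Paasche price index uses current-period quantities as weights.
ΣP(Q2 2013)·Q(Q2 2013) = 1.30×253 + 5.55×51 + 1.92×172 + 4.69×126 + 1.69×57 = 328.9 + 283.05 + 330.24 + 590.94 + 96.33 = 1629.46
ΣP(Q1 2013)·Q(Q2 2013) = 1.35×253 + 4.70×51 + 2.22×172 + 3.48×126 + 2.26×57 = 341.55 + 239.7 + 381.84 + 438.48 + 128.82 = 1530.39
Index = 1629.46 / 1530.39 × 100 = 106.4735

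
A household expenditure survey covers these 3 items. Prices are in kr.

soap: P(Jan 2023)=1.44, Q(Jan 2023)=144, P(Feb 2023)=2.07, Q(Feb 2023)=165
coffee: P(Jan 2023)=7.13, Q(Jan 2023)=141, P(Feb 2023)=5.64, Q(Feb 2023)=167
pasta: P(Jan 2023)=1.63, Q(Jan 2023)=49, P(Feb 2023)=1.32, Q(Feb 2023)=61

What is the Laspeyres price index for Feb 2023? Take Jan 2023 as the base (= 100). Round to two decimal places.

Laspeyres price index uses base-period quantities as weights.
ΣP(Feb 2023)·Q(Jan 2023) = 2.07×144 + 5.64×141 + 1.32×49 = 298.08 + 795.24 + 64.68 = 1158
ΣP(Jan 2023)·Q(Jan 2023) = 1.44×144 + 7.13×141 + 1.63×49 = 207.36 + 1005.33 + 79.87 = 1292.56
Index = 1158 / 1292.56 × 100 = 89.5897

89.59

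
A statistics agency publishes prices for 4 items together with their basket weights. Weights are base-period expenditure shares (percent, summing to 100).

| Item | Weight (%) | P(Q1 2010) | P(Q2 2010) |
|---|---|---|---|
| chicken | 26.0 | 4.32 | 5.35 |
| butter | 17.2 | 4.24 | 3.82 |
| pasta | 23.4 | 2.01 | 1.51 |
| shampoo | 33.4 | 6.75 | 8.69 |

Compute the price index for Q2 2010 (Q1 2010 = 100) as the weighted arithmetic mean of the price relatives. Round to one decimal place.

108.3

chicken: 26.0 × (5.35/4.32) = 26.0 × 1.238426 = 32.1991
butter: 17.2 × (3.82/4.24) = 17.2 × 0.900943 = 15.4962
pasta: 23.4 × (1.51/2.01) = 23.4 × 0.751244 = 17.5791
shampoo: 33.4 × (8.69/6.75) = 33.4 × 1.287407 = 42.9994
Index = Σ wᵢ·(p₁ᵢ/p₀ᵢ) = 32.1991 + 15.4962 + 17.5791 + 42.9994 = 108.2738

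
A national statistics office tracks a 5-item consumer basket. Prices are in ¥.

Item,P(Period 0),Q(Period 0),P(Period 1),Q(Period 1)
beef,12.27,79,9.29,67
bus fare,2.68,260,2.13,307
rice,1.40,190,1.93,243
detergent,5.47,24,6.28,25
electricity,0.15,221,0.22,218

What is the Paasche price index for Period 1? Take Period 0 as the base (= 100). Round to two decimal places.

90.52

Paasche price index uses current-period quantities as weights.
ΣP(Period 1)·Q(Period 1) = 9.29×67 + 2.13×307 + 1.93×243 + 6.28×25 + 0.22×218 = 622.43 + 653.91 + 468.99 + 157 + 47.96 = 1950.29
ΣP(Period 0)·Q(Period 1) = 12.27×67 + 2.68×307 + 1.40×243 + 5.47×25 + 0.15×218 = 822.09 + 822.76 + 340.2 + 136.75 + 32.7 = 2154.5
Index = 1950.29 / 2154.5 × 100 = 90.5217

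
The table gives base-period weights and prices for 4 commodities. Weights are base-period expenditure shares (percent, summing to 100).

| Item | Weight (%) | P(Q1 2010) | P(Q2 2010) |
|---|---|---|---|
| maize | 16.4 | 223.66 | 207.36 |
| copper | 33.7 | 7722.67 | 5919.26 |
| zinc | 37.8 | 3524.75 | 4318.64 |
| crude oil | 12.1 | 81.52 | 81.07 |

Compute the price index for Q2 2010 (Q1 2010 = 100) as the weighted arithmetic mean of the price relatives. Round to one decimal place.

99.4

maize: 16.4 × (207.36/223.66) = 16.4 × 0.927122 = 15.2048
copper: 33.7 × (5919.26/7722.67) = 33.7 × 0.766478 = 25.8303
zinc: 37.8 × (4318.64/3524.75) = 37.8 × 1.225233 = 46.3138
crude oil: 12.1 × (81.07/81.52) = 12.1 × 0.994480 = 12.0332
Index = Σ wᵢ·(p₁ᵢ/p₀ᵢ) = 15.2048 + 25.8303 + 46.3138 + 12.0332 = 99.3821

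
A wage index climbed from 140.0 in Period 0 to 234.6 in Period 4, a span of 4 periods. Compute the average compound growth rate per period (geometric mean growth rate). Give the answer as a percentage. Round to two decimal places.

13.78%

Growth factor = (234.6/140.0)^(1/4) = (1.675714)^(1/4) = 1.137758
Growth rate = 1.137758 − 1 = 0.137758 = 13.7758%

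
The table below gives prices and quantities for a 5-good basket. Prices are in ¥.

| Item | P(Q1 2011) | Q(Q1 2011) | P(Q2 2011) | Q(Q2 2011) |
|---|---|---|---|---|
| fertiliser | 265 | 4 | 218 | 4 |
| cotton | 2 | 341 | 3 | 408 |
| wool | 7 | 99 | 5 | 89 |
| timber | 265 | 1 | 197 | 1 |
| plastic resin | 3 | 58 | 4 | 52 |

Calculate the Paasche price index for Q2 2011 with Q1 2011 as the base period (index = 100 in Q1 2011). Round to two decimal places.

Paasche price index uses current-period quantities as weights.
ΣP(Q2 2011)·Q(Q2 2011) = 218×4 + 3×408 + 5×89 + 197×1 + 4×52 = 872 + 1224 + 445 + 197 + 208 = 2946
ΣP(Q1 2011)·Q(Q2 2011) = 265×4 + 2×408 + 7×89 + 265×1 + 3×52 = 1060 + 816 + 623 + 265 + 156 = 2920
Index = 2946 / 2920 × 100 = 100.8904

100.89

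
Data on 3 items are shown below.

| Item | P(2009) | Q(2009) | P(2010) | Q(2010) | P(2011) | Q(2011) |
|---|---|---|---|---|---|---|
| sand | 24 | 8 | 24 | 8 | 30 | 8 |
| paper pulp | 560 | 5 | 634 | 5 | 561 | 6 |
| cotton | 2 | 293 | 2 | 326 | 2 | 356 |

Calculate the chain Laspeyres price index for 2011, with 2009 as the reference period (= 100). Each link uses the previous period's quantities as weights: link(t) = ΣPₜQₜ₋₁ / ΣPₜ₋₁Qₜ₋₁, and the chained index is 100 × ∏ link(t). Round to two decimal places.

101.63

Link 2009→2010:
ΣP(2010)Q(2009) = 24×8 + 634×5 + 2×293 = 192 + 3170 + 586 = 3948
ΣP(2009)Q(2009) = 24×8 + 560×5 + 2×293 = 192 + 2800 + 586 = 3578
link = 3948/3578 = 1.103410
Link 2010→2011:
ΣP(2011)Q(2010) = 30×8 + 561×5 + 2×326 = 240 + 2805 + 652 = 3697
ΣP(2010)Q(2010) = 24×8 + 634×5 + 2×326 = 192 + 3170 + 652 = 4014
link = 3697/4014 = 0.921026
Chained index = 100 × 1.103410 × 0.921026 = 101.6269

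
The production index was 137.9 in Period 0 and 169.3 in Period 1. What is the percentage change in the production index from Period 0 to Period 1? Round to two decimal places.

22.77%

Change = (169.3 − 137.9) / 137.9 × 100
       = 31.4 / 137.9 × 100 = 22.7701%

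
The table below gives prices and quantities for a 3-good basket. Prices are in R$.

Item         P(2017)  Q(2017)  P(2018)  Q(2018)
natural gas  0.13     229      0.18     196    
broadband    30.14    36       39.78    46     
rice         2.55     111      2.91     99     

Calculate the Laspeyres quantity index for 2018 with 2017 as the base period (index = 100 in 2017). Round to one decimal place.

Laspeyres quantity index uses base-period prices as weights.
ΣP(2017)·Q(2018) = 0.13×196 + 30.14×46 + 2.55×99 = 25.48 + 1386.44 + 252.45 = 1664.37
ΣP(2017)·Q(2017) = 0.13×229 + 30.14×36 + 2.55×111 = 29.77 + 1085.04 + 283.05 = 1397.86
Index = 1664.37 / 1397.86 × 100 = 119.0656

119.1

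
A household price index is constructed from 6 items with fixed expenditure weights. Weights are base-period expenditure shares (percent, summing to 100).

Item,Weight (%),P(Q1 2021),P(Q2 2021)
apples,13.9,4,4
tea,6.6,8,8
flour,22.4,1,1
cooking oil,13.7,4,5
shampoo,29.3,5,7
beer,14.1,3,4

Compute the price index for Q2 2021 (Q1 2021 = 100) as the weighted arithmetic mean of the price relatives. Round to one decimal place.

apples: 13.9 × (4/4) = 13.9 × 1.000000 = 13.9000
tea: 6.6 × (8/8) = 6.6 × 1.000000 = 6.6000
flour: 22.4 × (1/1) = 22.4 × 1.000000 = 22.4000
cooking oil: 13.7 × (5/4) = 13.7 × 1.250000 = 17.1250
shampoo: 29.3 × (7/5) = 29.3 × 1.400000 = 41.0200
beer: 14.1 × (4/3) = 14.1 × 1.333333 = 18.8000
Index = Σ wᵢ·(p₁ᵢ/p₀ᵢ) = 13.9000 + 6.6000 + 22.4000 + 17.1250 + 41.0200 + 18.8000 = 119.8450

119.8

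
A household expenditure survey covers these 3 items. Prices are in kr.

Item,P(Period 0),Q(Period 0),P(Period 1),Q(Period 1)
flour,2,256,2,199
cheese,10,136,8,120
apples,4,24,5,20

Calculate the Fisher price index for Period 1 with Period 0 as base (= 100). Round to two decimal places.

Laspeyres component (base-period weights):
ΣP(Period 1)Q(Period 0) = 2×256 + 8×136 + 5×24 = 512 + 1088 + 120 = 1720
ΣP(Period 0)Q(Period 0) = 2×256 + 10×136 + 4×24 = 512 + 1360 + 96 = 1968
L = 1720 / 1968 × 100 = 87.3984
Paasche component (current-period weights):
ΣP(Period 1)Q(Period 1) = 2×199 + 8×120 + 5×20 = 398 + 960 + 100 = 1458
ΣP(Period 0)Q(Period 1) = 2×199 + 10×120 + 4×20 = 398 + 1200 + 80 = 1678
P = 1458 / 1678 × 100 = 86.8892
Fisher = √(L × P) = √(87.3984 × 86.8892) = 87.1434

87.14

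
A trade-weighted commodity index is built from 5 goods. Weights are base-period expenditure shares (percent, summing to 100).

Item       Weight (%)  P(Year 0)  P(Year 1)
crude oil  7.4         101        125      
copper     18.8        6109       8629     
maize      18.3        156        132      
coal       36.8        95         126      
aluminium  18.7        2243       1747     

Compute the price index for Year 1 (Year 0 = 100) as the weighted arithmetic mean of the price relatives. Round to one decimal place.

crude oil: 7.4 × (125/101) = 7.4 × 1.237624 = 9.1584
copper: 18.8 × (8629/6109) = 18.8 × 1.412506 = 26.5551
maize: 18.3 × (132/156) = 18.3 × 0.846154 = 15.4846
coal: 36.8 × (126/95) = 36.8 × 1.326316 = 48.8084
aluminium: 18.7 × (1747/2243) = 18.7 × 0.778868 = 14.5648
Index = Σ wᵢ·(p₁ᵢ/p₀ᵢ) = 9.1584 + 26.5551 + 15.4846 + 48.8084 + 14.5648 = 114.5714

114.6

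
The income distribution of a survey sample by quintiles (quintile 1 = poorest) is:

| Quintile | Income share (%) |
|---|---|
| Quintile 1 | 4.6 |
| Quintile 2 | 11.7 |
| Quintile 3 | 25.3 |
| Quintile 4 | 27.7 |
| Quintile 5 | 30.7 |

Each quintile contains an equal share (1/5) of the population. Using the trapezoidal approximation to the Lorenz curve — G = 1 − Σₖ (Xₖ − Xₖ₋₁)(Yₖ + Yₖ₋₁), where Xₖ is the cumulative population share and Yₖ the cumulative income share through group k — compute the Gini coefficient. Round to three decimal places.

0.273

Cumulative income shares Yₖ: 0.0460, 0.1630, 0.4160, 0.6930, 1.0000
Σ (Xₖ−Xₖ₋₁)(Yₖ+Yₖ₋₁) = (1/5)(0.0460+0.0000) + (1/5)(0.1630+0.0460) + (1/5)(0.4160+0.1630) + (1/5)(0.6930+0.4160) + (1/5)(1.0000+0.6930)
  = 0.0092 + 0.0418 + 0.1158 + 0.2218 + 0.3386 = 0.7272
G = 1 − 0.7272 = 0.2728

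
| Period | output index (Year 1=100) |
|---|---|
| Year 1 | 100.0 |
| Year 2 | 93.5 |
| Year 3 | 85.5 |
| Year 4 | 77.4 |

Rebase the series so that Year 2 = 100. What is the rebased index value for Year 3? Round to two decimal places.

Rebased(Year 3) = 85.5 / 93.5 × 100 = 91.4439

91.44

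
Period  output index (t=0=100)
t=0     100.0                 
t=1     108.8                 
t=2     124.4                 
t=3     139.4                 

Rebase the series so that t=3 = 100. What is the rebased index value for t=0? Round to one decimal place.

71.7

Rebased(t=0) = 100.0 / 139.4 × 100 = 71.7360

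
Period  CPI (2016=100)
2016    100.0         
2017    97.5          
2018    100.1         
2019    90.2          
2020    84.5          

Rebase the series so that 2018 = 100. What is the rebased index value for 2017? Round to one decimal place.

Rebased(2017) = 97.5 / 100.1 × 100 = 97.4026

97.4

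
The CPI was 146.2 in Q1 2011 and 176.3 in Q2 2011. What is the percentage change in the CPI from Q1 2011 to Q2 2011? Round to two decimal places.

Change = (176.3 − 146.2) / 146.2 × 100
       = 30.1 / 146.2 × 100 = 20.5882%

20.59%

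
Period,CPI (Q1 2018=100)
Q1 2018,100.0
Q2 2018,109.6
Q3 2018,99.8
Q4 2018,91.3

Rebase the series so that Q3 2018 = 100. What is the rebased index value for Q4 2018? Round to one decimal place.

Rebased(Q4 2018) = 91.3 / 99.8 × 100 = 91.4830

91.5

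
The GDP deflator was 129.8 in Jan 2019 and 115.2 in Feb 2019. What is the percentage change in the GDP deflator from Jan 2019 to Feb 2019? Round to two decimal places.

Change = (115.2 − 129.8) / 129.8 × 100
       = -14.6 / 129.8 × 100 = -11.2481%

-11.25%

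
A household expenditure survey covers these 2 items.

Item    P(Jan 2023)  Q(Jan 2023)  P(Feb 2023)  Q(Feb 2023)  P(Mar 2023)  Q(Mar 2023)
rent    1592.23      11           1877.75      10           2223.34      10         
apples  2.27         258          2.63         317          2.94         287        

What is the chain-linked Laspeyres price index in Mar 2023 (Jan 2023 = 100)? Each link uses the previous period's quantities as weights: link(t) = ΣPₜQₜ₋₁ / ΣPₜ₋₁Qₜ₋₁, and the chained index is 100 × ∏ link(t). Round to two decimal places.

139.23

Link Jan 2023→Feb 2023:
ΣP(Feb 2023)Q(Jan 2023) = 1877.75×11 + 2.63×258 = 20655.25 + 678.54 = 21333.79
ΣP(Jan 2023)Q(Jan 2023) = 1592.23×11 + 2.27×258 = 17514.53 + 585.66 = 18100.19
link = 21333.79/18100.19 = 1.178650
Link Feb 2023→Mar 2023:
ΣP(Mar 2023)Q(Feb 2023) = 2223.34×10 + 2.94×317 = 22233.4 + 931.98 = 23165.38
ΣP(Feb 2023)Q(Feb 2023) = 1877.75×10 + 2.63×317 = 18777.5 + 833.71 = 19611.21
link = 23165.38/19611.21 = 1.181232
Chained index = 100 × 1.178650 × 1.181232 = 139.2259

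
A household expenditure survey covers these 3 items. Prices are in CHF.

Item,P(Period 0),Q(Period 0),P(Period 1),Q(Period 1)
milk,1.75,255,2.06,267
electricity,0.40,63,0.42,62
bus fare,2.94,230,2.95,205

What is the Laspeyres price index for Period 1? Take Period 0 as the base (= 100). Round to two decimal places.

107.20

Laspeyres price index uses base-period quantities as weights.
ΣP(Period 1)·Q(Period 0) = 2.06×255 + 0.42×63 + 2.95×230 = 525.3 + 26.46 + 678.5 = 1230.26
ΣP(Period 0)·Q(Period 0) = 1.75×255 + 0.40×63 + 2.94×230 = 446.25 + 25.2 + 676.2 = 1147.65
Index = 1230.26 / 1147.65 × 100 = 107.1982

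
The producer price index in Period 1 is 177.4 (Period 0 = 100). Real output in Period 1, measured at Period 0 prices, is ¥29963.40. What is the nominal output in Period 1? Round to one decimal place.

Nominal = Real × (Index/100) = 29963.40 × (177.4/100)
        = 29963.40 × 1.774 = 53155.0716

53155.1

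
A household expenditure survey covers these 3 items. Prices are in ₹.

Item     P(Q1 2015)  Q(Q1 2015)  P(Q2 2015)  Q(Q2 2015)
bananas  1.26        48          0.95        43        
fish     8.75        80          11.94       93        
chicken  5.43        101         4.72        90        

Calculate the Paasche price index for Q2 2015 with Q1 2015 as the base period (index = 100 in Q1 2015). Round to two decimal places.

Paasche price index uses current-period quantities as weights.
ΣP(Q2 2015)·Q(Q2 2015) = 0.95×43 + 11.94×93 + 4.72×90 = 40.85 + 1110.42 + 424.8 = 1576.07
ΣP(Q1 2015)·Q(Q2 2015) = 1.26×43 + 8.75×93 + 5.43×90 = 54.18 + 813.75 + 488.7 = 1356.63
Index = 1576.07 / 1356.63 × 100 = 116.1754

116.18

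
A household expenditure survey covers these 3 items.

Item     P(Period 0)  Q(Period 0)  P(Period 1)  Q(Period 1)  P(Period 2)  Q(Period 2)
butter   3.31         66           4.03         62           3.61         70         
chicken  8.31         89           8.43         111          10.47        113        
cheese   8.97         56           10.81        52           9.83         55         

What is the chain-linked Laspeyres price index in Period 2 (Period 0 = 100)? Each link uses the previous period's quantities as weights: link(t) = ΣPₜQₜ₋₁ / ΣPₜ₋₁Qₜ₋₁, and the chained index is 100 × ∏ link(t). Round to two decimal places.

120.54

Link Period 0→Period 1:
ΣP(Period 1)Q(Period 0) = 4.03×66 + 8.43×89 + 10.81×56 = 265.98 + 750.27 + 605.36 = 1621.61
ΣP(Period 0)Q(Period 0) = 3.31×66 + 8.31×89 + 8.97×56 = 218.46 + 739.59 + 502.32 = 1460.37
link = 1621.61/1460.37 = 1.110410
Link Period 1→Period 2:
ΣP(Period 2)Q(Period 1) = 3.61×62 + 10.47×111 + 9.83×52 = 223.82 + 1162.17 + 511.16 = 1897.15
ΣP(Period 1)Q(Period 1) = 4.03×62 + 8.43×111 + 10.81×52 = 249.86 + 935.73 + 562.12 = 1747.71
link = 1897.15/1747.71 = 1.085506
Chained index = 100 × 1.110410 × 1.085506 = 120.5357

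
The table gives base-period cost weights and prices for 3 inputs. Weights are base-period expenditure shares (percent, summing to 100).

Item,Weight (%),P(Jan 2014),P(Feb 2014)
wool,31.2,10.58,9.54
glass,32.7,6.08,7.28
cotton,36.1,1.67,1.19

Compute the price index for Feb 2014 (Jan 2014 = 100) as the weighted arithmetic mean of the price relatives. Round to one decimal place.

93.0

wool: 31.2 × (9.54/10.58) = 31.2 × 0.901701 = 28.1331
glass: 32.7 × (7.28/6.08) = 32.7 × 1.197368 = 39.1539
cotton: 36.1 × (1.19/1.67) = 36.1 × 0.712575 = 25.7240
Index = Σ wᵢ·(p₁ᵢ/p₀ᵢ) = 28.1331 + 39.1539 + 25.7240 = 93.0110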